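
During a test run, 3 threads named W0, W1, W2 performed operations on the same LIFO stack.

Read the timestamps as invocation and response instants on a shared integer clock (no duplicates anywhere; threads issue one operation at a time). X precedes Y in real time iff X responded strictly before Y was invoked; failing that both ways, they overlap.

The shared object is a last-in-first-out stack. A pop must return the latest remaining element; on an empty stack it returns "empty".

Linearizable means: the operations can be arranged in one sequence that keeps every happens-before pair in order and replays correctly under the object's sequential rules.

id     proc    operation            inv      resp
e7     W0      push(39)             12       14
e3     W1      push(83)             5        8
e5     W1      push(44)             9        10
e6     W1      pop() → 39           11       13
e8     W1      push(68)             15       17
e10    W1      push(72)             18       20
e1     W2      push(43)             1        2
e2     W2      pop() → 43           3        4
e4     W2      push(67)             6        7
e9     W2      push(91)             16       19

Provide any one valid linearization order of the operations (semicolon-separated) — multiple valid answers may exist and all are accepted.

e1; e2; e3; e4; e5; e7; e6; e8; e9; e10

1. e1 push(43), leaving stack <43>
2. e2 pop() → 43, leaving stack <>
3. e3 push(83), leaving stack <83>
4. e4 push(67), leaving stack <83,67>
5. e5 push(44), leaving stack <83,67,44>
6. e7 push(39), leaving stack <83,67,44,39>
7. e6 pop() → 39, leaving stack <83,67,44>
8. e8 push(68), leaving stack <83,67,44,68>
9. e9 push(91), leaving stack <83,67,44,68,91>
10. e10 push(72), leaving stack <83,67,44,68,91,72>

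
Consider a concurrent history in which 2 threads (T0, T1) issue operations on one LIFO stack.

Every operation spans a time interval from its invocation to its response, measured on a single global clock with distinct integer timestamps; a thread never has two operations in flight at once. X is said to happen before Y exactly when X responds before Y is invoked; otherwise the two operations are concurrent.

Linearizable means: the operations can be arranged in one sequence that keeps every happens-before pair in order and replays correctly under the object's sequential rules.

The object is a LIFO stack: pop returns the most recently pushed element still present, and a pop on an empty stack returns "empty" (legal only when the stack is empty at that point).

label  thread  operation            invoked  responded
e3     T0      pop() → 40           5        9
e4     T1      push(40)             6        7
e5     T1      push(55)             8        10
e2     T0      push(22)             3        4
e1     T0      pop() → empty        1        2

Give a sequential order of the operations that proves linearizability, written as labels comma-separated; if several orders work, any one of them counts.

e1, e2, e4, e3, e5

1. e1 pop() → empty, leaving stack <>
2. e2 push(22), leaving stack <22>
3. e4 push(40), leaving stack <22,40>
4. e3 pop() → 40, leaving stack <22>
5. e5 push(55), leaving stack <22,55>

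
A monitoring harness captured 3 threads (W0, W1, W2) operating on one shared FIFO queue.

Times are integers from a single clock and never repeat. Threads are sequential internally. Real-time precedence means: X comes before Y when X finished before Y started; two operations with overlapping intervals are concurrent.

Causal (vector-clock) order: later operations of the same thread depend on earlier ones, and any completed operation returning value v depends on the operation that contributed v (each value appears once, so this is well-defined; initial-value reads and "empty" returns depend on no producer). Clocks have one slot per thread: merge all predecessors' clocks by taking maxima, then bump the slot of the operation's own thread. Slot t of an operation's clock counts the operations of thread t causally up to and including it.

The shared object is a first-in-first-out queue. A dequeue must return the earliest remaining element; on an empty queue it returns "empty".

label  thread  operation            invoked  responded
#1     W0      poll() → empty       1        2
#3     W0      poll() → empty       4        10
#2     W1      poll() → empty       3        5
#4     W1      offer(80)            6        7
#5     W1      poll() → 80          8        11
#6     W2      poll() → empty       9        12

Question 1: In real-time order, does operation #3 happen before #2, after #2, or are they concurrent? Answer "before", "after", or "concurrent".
concurrent

#3 spans [4,10], #2 spans [3,5]
the intervals overlap in both directions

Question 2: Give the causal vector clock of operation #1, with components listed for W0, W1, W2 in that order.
(1, 0, 0)

root op #6, invoked 9: fresh clock plus W2's own tick → (0, 0, 1)
root op #2, invoked 3: fresh clock plus W1's own tick → (0, 1, 0)
root op #1, invoked 1: fresh clock plus W0's own tick → (1, 0, 0)
from VC(#2)=(0, 1, 0), #4 (invoked 6) maxes components and bumps W1 → (0, 2, 0)
from VC(#1)=(1, 0, 0), #3 (invoked 4) maxes components and bumps W0 → (2, 0, 0)
from VC(#4)=(0, 2, 0), #5 (invoked 8) maxes components and bumps W1 → (0, 3, 0)
target: VC(#1) = (1, 0, 0)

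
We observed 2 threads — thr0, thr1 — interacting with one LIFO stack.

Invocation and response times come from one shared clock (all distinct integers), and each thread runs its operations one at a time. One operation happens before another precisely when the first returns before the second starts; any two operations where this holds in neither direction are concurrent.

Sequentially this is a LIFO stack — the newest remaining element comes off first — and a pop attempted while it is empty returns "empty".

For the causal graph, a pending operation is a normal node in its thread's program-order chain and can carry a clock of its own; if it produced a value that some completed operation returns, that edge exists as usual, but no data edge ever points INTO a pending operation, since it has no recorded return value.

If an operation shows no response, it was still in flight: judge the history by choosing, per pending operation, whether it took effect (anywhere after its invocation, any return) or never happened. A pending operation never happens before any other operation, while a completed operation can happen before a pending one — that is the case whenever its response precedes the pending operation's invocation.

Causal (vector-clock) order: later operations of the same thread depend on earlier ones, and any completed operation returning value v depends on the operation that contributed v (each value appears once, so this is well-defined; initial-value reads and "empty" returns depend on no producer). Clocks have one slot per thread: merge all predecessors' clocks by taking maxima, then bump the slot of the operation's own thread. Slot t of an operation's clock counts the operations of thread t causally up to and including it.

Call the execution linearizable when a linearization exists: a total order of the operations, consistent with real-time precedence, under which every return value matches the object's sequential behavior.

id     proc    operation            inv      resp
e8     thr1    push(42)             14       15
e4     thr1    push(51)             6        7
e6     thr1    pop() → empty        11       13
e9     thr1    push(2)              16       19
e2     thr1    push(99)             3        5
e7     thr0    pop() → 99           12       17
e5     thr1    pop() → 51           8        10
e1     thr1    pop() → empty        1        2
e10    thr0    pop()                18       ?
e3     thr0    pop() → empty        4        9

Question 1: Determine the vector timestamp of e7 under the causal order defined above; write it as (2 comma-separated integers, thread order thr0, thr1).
Answer: (2, 2)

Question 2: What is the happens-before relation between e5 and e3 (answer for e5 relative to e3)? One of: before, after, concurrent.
Answer: concurrent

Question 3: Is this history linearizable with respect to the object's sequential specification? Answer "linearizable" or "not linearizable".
linearizable

a witness: e1, e3, e2, e4, e5, e7, e6, e8, e9
1. e1 pop() → empty, leaving stack <>
2. e3 pop() → empty, leaving stack <>
3. e2 push(99), leaving stack <99>
4. e4 push(51), leaving stack <99,51>
5. e5 pop() → 51, leaving stack <99>
6. e7 pop() → 99, leaving stack <>
7. e6 pop() → empty, leaving stack <>
8. e8 push(42), leaving stack <42>
9. e9 push(2), leaving stack <42,2>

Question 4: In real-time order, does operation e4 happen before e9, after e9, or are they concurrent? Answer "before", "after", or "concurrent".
Answer: before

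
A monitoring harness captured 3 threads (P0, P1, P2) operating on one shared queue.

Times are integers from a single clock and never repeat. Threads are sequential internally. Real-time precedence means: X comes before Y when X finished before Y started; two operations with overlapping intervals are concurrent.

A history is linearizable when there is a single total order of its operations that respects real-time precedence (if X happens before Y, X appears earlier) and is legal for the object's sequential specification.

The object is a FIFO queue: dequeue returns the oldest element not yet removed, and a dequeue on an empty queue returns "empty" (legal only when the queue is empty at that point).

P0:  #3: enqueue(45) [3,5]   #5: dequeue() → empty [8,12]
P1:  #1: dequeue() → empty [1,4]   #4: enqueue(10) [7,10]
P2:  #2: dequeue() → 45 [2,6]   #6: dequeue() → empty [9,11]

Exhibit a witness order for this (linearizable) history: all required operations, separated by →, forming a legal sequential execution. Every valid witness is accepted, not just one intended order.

step 1: #1 dequeue() → empty — queue <>
step 2: #3 enqueue(45) — queue <45>
step 3: #2 dequeue() → 45 — queue <>
step 4: #5 dequeue() → empty — queue <>
step 5: #6 dequeue() → empty — queue <>
step 6: #4 enqueue(10) — queue <10>

#1 → #3 → #2 → #5 → #6 → #4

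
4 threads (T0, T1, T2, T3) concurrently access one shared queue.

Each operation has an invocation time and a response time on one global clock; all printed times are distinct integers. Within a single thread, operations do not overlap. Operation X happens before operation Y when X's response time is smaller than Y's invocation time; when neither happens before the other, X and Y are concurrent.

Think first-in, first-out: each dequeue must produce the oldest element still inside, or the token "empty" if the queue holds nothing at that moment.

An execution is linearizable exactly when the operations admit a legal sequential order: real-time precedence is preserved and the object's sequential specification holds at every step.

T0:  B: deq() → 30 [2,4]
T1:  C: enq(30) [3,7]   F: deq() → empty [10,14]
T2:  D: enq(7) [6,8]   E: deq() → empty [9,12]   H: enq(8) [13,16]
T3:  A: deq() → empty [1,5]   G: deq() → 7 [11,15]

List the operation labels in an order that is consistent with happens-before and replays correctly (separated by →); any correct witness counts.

A → C → B → D → G → E → F → H

1. A deq() → empty, leaving queue <>
2. C enq(30), leaving queue <30>
3. B deq() → 30, leaving queue <>
4. D enq(7), leaving queue <7>
5. G deq() → 7, leaving queue <>
6. E deq() → empty, leaving queue <>
7. F deq() → empty, leaving queue <>
8. H enq(8), leaving queue <8>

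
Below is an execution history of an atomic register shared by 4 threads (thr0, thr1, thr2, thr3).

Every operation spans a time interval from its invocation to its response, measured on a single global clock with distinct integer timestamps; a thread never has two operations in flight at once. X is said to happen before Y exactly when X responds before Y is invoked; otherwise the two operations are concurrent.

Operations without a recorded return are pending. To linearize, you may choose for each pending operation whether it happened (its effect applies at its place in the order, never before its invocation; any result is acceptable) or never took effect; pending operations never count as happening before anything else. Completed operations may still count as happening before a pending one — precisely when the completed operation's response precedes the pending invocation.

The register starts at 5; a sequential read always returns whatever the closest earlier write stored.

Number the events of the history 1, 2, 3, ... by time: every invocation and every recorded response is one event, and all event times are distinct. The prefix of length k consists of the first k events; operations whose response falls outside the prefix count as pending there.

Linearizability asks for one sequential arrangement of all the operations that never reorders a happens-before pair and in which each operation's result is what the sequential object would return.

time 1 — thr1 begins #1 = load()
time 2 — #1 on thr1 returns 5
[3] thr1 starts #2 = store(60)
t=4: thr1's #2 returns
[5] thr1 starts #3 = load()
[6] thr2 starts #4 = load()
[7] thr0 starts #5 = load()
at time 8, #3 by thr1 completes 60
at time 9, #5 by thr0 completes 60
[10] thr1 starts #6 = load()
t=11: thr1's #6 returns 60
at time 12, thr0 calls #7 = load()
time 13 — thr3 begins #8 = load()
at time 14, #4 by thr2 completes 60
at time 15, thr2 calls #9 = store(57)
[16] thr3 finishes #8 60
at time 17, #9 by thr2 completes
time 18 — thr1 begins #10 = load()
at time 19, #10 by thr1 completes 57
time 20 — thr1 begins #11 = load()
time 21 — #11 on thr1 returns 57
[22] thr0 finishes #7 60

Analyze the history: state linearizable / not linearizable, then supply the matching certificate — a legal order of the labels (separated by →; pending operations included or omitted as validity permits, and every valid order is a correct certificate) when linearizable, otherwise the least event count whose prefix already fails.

after step 1 (#1 load() → 5): value 5
after step 2 (#2 store(60)): value 60
after step 3 (#3 load() → 60): value 60
after step 4 (#4 load() → 60): value 60
after step 5 (#5 load() → 60): value 60
after step 6 (#6 load() → 60): value 60
after step 7 (#7 load() → 60): value 60
after step 8 (#8 load() → 60): value 60
after step 9 (#9 store(57)): value 57
after step 10 (#10 load() → 57): value 57
after step 11 (#11 load() → 57): value 57

linearizable — witness: #1 → #2 → #3 → #4 → #5 → #6 → #7 → #8 → #9 → #10 → #11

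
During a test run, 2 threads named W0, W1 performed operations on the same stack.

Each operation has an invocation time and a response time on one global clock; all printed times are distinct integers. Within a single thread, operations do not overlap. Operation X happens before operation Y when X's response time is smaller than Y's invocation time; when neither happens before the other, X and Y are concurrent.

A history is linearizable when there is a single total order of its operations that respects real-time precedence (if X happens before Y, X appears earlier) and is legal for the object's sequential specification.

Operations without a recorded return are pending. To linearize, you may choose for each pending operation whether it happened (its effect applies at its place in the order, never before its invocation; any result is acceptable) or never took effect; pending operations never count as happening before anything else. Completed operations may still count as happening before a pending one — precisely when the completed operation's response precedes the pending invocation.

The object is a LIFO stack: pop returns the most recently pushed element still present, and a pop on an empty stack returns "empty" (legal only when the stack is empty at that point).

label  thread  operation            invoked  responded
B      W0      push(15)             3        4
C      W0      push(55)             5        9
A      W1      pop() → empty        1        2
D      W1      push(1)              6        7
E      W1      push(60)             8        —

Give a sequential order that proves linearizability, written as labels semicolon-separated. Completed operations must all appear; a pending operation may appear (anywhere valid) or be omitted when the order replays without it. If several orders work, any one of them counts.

after step 1 (A pop() → empty): stack <>
after step 2 (B push(15)): stack <15>
after step 3 (C push(55)): stack <15,55>
after step 4 (D push(1)): stack <15,55,1>

A; B; C; D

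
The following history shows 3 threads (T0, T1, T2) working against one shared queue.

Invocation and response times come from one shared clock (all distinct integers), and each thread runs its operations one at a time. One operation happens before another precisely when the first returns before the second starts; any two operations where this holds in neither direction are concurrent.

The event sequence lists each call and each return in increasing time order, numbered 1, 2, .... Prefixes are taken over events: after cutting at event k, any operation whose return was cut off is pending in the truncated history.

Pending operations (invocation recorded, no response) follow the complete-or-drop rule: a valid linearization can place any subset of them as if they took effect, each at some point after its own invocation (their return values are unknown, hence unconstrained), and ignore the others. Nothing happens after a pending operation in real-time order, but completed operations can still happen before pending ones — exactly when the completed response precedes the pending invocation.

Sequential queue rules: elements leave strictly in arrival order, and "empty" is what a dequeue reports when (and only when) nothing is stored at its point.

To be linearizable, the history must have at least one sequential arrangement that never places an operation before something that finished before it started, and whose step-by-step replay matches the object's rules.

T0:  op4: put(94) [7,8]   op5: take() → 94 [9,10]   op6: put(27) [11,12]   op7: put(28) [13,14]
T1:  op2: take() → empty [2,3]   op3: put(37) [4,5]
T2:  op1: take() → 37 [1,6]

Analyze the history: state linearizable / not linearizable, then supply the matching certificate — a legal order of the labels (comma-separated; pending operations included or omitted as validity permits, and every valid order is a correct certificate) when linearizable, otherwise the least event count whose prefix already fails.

linearizable — witness: op2, op3, op1, op4, op5, op6, op7

1. op2 take() → empty, leaving queue <>
2. op3 put(37), leaving queue <37>
3. op1 take() → 37, leaving queue <>
4. op4 put(94), leaving queue <94>
5. op5 take() → 94, leaving queue <>
6. op6 put(27), leaving queue <27>
7. op7 put(28), leaving queue <27,28>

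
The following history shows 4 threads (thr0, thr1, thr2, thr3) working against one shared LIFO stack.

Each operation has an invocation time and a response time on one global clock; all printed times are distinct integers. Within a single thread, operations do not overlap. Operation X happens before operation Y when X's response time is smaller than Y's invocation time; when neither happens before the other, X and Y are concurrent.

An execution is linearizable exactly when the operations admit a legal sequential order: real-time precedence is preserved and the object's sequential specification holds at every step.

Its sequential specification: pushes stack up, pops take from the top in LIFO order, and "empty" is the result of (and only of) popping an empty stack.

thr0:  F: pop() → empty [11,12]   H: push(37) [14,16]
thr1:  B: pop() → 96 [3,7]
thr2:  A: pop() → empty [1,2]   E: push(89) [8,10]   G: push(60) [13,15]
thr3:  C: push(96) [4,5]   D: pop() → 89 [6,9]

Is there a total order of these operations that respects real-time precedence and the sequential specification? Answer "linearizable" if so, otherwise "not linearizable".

witness order: A, C, B, E, D, F, G, H
step 1: A pop() → empty — stack <>
step 2: C push(96) — stack <96>
step 3: B pop() → 96 — stack <>
step 4: E push(89) — stack <89>
step 5: D pop() → 89 — stack <>
step 6: F pop() → empty — stack <>
step 7: G push(60) — stack <60>
step 8: H push(37) — stack <60,37>

linearizable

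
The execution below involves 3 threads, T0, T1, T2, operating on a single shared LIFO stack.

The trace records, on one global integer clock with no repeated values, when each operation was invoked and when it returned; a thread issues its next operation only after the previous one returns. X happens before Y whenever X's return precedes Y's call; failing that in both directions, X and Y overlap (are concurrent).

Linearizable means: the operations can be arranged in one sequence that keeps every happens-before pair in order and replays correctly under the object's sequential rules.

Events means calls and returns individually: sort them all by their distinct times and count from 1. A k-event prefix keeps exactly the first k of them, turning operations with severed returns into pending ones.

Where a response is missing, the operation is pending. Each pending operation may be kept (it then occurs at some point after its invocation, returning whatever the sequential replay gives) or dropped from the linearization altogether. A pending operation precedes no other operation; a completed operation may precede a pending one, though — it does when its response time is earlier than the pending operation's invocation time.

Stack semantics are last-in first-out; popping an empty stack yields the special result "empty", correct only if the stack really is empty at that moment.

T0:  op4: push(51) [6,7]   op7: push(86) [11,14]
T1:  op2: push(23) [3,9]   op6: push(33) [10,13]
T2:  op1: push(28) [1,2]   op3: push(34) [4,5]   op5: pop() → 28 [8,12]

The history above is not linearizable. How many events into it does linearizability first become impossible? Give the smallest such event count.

one valid order for events 1..11 is op1, op2, op3, op4:
after step 1 (op1 push(28)): stack <28>
after step 2 (op2 push(23)): stack <28,23>
after step 3 (op3 push(34)): stack <28,23,34>
after step 4 (op4 push(51)): stack <28,23,34,51>
with event 12 included (op5 responding at time 12), all real-time-consistent orders fail
include/drop combinations of the 2 pending operations (op6, op7) were all tried; none helps
take op1, op2, op3, op4, op5 (pending dropped): step 5 already fails, because op5 pop() → 28 cannot occur there
take op1, op3, op2, op4, op5 (pending dropped): step 5 already fails, because op5 pop() → 28 cannot occur there

12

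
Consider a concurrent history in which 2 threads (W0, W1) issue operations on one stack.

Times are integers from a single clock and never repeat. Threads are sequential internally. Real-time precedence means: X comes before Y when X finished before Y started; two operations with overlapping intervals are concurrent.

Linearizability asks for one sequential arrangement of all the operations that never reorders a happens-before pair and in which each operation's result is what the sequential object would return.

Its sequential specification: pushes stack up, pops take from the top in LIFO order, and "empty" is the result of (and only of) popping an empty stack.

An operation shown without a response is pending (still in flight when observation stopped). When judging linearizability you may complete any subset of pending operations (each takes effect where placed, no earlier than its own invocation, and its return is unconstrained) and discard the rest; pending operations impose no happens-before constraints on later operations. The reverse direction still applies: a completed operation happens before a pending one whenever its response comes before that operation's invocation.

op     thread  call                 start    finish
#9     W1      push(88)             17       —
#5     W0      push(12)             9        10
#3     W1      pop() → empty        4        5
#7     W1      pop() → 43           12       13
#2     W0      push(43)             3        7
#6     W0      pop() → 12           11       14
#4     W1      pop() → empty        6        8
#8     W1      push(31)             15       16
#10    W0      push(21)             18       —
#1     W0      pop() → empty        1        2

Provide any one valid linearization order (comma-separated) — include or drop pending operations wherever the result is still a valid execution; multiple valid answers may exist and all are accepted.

#1, #3, #4, #2, #5, #6, #7, #8

step 1: #1 pop() → empty — stack <>
step 2: #3 pop() → empty — stack <>
step 3: #4 pop() → empty — stack <>
step 4: #2 push(43) — stack <43>
step 5: #5 push(12) — stack <43,12>
step 6: #6 pop() → 12 — stack <43>
step 7: #7 pop() → 43 — stack <>
step 8: #8 push(31) — stack <31>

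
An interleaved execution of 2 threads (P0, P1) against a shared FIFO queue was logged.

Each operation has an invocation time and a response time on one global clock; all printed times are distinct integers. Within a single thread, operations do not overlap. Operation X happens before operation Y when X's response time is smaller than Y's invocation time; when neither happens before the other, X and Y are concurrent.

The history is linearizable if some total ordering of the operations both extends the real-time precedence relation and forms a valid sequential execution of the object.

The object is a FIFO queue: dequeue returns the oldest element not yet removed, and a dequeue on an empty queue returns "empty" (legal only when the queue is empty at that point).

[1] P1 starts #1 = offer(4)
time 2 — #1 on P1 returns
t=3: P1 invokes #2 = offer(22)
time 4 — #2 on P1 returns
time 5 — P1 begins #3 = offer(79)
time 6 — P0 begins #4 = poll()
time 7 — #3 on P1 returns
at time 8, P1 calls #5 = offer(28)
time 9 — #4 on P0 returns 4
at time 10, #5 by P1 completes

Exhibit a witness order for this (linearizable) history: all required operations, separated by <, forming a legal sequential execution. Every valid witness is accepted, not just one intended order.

1. #1 offer(4), leaving queue <4>
2. #2 offer(22), leaving queue <4,22>
3. #3 offer(79), leaving queue <4,22,79>
4. #4 poll() → 4, leaving queue <22,79>
5. #5 offer(28), leaving queue <22,79,28>

#1 < #2 < #3 < #4 < #5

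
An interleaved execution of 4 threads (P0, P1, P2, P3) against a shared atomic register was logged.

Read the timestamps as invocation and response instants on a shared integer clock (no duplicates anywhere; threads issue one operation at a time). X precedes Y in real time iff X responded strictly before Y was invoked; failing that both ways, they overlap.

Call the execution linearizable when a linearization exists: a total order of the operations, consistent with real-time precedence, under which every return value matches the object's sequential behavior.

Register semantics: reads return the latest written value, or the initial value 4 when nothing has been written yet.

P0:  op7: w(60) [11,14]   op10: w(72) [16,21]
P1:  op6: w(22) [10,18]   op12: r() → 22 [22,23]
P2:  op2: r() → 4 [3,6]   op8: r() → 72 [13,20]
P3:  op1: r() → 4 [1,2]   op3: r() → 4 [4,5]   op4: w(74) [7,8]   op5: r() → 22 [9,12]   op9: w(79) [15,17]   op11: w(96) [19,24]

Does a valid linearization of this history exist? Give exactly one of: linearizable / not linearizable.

not linearizable

the violation lands at event 23, op12's response at time 23: events 1..22 linearize, events 1..23 do not
11 completed operations, 168 real-time-consistent orders — every atomic register replay fails
no completion choice of the 1 pending operation (op11) rescues it — every subset was tried
e.g. op1, op2, op3, op4, op5, op6, op7, op8, op9, op10, op12 (pending dropped): illegal at step 5, since op5 r() → 22 cannot apply there
e.g. op1, op2, op3, op4, op5, op6, op7, op8, op10, op9, op12 (pending dropped): illegal at step 5, since op5 r() → 22 cannot apply there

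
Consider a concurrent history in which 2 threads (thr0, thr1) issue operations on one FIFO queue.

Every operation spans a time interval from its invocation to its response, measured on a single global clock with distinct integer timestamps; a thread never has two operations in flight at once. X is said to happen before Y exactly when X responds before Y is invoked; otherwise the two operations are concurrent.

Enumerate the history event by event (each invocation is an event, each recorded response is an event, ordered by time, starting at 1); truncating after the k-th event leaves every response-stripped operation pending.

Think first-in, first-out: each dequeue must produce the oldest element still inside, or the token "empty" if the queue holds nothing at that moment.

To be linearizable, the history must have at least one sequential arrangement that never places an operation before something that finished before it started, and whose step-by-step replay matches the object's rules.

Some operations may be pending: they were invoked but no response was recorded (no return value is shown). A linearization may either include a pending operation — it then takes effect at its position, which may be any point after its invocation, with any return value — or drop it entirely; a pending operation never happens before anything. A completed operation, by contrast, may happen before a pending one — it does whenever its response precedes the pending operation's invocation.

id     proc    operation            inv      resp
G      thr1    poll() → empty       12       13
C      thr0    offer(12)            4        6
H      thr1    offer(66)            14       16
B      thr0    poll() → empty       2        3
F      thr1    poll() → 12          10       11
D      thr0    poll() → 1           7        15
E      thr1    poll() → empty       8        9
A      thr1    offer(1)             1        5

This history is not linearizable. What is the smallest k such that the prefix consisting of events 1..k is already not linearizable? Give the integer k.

events 1..8 are still linearizable — one witness is B, A, C:
step 1: B poll() → empty — queue <>
step 2: A offer(1) — queue <1>
step 3: C offer(12) — queue <1,12>
with event 9 included (E responding at time 9), all real-time-consistent orders fail
every completion of the 1 pending operation (D) was checked; none linearizes
e.g. A, B, C, E (pending dropped): illegal at step 2, since B poll() → empty cannot apply there
e.g. B, A, C, E (pending dropped): illegal at step 4, since E poll() → empty cannot apply there

9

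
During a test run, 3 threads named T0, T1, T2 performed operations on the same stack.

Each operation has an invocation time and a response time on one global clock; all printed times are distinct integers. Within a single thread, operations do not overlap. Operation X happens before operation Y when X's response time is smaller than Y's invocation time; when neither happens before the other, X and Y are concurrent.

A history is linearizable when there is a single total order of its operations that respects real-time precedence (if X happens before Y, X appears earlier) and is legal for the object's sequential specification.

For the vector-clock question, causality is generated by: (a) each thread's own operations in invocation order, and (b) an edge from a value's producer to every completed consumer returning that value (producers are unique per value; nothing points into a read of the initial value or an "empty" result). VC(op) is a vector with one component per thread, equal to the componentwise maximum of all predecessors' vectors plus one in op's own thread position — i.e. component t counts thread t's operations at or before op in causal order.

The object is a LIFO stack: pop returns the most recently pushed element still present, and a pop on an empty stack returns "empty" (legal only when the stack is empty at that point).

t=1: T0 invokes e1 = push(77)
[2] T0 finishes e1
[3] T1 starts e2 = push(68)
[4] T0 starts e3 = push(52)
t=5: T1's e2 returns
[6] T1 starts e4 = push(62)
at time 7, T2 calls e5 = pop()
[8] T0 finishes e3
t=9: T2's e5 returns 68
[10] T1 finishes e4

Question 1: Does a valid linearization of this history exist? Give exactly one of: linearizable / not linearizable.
linearizable

a witness: e1, e2, e5, e3, e4
after step 1 (e1 push(77)): stack <77>
after step 2 (e2 push(68)): stack <77,68>
after step 3 (e5 pop() → 68): stack <77>
after step 4 (e3 push(52)): stack <77,52>
after step 5 (e4 push(62)): stack <77,52,62>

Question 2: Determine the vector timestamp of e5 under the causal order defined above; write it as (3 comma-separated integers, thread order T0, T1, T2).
(0, 1, 1)

e2 (invocation 3): nothing precedes it; T1's component alone gives (0, 1, 0)
e1 (invocation 1): nothing precedes it; T0's component alone gives (1, 0, 0)
merge at e5 (invoked 7): VC(e2)=(0, 1, 0), own-thread bump on T2 → (0, 1, 1)
merge at e4 (invoked 6): VC(e2)=(0, 1, 0), own-thread bump on T1 → (0, 2, 0)
merge at e3 (invoked 4): VC(e1)=(1, 0, 0), own-thread bump on T0 → (2, 0, 0)
target: VC(e5) = (0, 1, 1)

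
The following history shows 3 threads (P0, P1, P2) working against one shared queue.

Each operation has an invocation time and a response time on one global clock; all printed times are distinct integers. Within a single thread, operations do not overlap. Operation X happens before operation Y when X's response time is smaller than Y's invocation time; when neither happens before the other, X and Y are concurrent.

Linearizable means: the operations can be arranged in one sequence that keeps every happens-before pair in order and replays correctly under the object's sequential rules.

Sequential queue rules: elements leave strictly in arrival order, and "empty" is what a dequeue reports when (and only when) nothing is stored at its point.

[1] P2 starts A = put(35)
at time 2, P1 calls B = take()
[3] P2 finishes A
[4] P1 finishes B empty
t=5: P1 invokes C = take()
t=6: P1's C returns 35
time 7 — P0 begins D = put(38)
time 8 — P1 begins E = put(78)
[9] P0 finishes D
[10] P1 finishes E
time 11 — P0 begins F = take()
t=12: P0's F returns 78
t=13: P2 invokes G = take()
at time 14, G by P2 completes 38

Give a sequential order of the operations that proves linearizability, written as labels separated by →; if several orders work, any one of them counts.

B → A → C → E → D → F → G

1. B take() → empty, leaving queue <>
2. A put(35), leaving queue <35>
3. C take() → 35, leaving queue <>
4. E put(78), leaving queue <78>
5. D put(38), leaving queue <78,38>
6. F take() → 78, leaving queue <38>
7. G take() → 38, leaving queue <>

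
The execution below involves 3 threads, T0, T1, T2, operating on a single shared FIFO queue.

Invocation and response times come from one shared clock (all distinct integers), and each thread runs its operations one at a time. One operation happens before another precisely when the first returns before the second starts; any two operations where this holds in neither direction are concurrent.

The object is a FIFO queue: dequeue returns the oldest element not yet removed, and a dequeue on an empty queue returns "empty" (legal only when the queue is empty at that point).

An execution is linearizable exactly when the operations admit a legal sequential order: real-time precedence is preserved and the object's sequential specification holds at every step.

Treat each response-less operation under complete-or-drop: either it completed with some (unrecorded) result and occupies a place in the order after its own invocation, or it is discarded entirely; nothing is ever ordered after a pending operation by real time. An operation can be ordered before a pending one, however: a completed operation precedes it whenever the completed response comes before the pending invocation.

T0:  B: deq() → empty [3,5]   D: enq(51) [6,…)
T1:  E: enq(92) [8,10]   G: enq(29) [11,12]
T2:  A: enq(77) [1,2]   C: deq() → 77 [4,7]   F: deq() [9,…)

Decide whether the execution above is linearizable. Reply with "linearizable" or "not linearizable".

linearizable

witness order: A, C, B, D, E, F, G
1. A enq(77), leaving queue <77>
2. C deq() → 77, leaving queue <>
3. B deq() → empty, leaving queue <>
4. D enq(51) (pending, included), leaving queue <51>
5. E enq(92), leaving queue <51,92>
6. F deq() (pending, included), leaving queue <92>
7. G enq(29), leaving queue <92,29>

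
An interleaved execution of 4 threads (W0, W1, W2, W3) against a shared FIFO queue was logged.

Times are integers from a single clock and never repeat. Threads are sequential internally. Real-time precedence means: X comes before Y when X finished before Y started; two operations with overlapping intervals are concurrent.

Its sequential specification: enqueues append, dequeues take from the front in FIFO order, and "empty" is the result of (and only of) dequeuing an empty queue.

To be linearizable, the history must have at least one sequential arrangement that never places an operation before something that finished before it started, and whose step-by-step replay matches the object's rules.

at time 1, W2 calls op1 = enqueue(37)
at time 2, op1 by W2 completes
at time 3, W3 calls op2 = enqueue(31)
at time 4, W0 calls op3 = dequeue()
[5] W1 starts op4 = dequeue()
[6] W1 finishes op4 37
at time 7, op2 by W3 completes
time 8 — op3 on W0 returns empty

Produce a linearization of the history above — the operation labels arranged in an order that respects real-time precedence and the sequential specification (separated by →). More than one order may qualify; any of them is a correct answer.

step 1: op1 enqueue(37) — queue <37>
step 2: op4 dequeue() → 37 — queue <>
step 3: op3 dequeue() → empty — queue <>
step 4: op2 enqueue(31) — queue <31>

op1 → op4 → op3 → op2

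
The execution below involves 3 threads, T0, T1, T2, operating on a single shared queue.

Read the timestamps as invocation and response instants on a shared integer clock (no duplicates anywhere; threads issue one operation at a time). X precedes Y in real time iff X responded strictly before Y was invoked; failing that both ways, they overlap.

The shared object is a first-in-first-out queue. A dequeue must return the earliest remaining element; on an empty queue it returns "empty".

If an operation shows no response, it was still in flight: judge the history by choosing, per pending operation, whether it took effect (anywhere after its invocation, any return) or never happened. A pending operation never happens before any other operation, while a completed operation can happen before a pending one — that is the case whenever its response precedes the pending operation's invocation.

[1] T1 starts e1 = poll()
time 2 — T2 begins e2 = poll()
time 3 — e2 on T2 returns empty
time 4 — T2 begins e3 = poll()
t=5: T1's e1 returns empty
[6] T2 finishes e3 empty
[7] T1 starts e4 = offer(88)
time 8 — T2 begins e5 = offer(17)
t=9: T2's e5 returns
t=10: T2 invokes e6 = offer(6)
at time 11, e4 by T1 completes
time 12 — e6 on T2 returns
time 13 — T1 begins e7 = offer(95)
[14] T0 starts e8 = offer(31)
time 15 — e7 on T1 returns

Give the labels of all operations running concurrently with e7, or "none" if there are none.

e8

e7 runs from 13 to 15; window-overlapping ops are concurrent
e1 [1,5]: before
e2 [2,3]: before
e3 [4,6]: before
e4 [7,11]: before
e5 [8,9]: before
e6 [10,12]: before
e8 [14,…): concurrent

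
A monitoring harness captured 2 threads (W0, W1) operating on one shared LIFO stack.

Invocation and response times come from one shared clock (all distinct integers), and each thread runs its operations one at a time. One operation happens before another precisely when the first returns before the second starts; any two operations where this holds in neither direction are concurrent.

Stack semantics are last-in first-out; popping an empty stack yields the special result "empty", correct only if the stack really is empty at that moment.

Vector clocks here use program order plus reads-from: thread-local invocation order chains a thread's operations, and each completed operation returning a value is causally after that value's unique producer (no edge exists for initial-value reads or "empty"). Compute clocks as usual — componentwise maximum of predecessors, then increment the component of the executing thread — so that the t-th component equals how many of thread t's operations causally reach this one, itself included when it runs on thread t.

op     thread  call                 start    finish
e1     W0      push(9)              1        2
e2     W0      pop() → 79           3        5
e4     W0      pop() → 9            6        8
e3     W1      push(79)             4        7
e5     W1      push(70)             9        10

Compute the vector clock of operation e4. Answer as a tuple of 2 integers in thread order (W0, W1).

(3, 1)

root op e3, invoked 4: fresh clock plus W1's own tick → (0, 1)
root op e1, invoked 1: fresh clock plus W0's own tick → (1, 0)
VC(e5, invoked at 9): max of VC(e3)=(0, 1), then +1 on thread W1 → (0, 2)
VC(e2, invoked at 3): max of VC(e1)=(1, 0), VC(e3)=(0, 1), then +1 on thread W0 → (2, 1)
VC(e4, invoked at 6): max of VC(e1)=(1, 0), VC(e2)=(2, 1), then +1 on thread W0 → (3, 1)
target: VC(e4) = (3, 1)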